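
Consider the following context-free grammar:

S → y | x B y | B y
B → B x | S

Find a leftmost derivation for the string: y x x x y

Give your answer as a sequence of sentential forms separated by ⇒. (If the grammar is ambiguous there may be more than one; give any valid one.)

S ⇒ B y ⇒ B x y ⇒ B x x y ⇒ B x x x y ⇒ S x x x y ⇒ y x x x y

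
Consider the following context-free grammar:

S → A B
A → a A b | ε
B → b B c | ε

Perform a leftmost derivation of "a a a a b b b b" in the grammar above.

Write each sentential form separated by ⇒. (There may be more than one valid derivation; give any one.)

S ⇒ A B ⇒ a A b B ⇒ a a A b b B ⇒ a a a A b b b B ⇒ a a a a A b b b b B ⇒ a a a a b b b b B ⇒ a a a a b b b b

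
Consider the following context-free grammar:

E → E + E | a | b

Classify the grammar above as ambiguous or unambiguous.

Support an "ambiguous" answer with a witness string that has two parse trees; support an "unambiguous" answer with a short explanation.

Ambiguous - the string 'a + b + a + a + a' has two distinct parse trees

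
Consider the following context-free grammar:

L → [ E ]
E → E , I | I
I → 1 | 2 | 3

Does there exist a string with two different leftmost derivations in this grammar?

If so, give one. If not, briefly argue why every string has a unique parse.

No - every string in the language has a unique leftmost derivation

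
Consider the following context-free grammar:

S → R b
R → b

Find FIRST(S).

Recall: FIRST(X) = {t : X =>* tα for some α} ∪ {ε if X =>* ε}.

We compute FIRST(S) using the standard algorithm.
FIRST(R) = {b}
FIRST(S) = {b}
Therefore, FIRST(S) = {b}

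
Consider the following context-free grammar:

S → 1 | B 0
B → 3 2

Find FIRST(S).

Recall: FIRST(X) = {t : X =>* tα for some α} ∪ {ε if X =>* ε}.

We compute FIRST(S) using the standard algorithm.
FIRST(B) = {3}
FIRST(S) = {1, 3}
Therefore, FIRST(S) = {1, 3}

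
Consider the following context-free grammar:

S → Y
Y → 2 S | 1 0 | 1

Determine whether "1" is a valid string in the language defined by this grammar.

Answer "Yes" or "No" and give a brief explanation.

Yes - a valid derivation exists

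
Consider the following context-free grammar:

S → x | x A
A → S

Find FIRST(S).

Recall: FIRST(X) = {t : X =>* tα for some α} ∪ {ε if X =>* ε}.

We compute FIRST(S) using the standard algorithm.
FIRST(A) = {x}
FIRST(S) = {x}
Therefore, FIRST(S) = {x}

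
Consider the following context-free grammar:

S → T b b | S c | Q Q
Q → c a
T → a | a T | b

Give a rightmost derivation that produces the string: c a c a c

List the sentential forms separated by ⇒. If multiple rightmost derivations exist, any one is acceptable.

S ⇒ S c ⇒ Q Q c ⇒ Q c a c ⇒ c a c a c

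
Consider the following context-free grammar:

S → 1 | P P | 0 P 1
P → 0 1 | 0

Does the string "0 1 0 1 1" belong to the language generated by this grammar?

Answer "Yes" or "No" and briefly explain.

No - no valid derivation exists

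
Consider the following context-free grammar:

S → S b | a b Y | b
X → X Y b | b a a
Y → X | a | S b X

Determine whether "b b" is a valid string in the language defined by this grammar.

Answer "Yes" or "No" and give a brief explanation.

Yes - a valid derivation exists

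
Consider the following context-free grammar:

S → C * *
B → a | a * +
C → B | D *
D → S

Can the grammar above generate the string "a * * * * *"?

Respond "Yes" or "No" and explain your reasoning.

Yes - a valid derivation exists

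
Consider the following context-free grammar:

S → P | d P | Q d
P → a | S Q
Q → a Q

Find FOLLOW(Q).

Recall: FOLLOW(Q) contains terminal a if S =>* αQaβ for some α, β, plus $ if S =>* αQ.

We compute FOLLOW(Q) using the standard algorithm.
FOLLOW(S) starts with {$}.
FIRST(P) = {a, d}
FIRST(Q) = {a}
FIRST(S) = {a, d}
FOLLOW(P) = {$, a}
FOLLOW(Q) = {$, a, d}
FOLLOW(S) = {$, a}
Therefore, FOLLOW(Q) = {$, a, d}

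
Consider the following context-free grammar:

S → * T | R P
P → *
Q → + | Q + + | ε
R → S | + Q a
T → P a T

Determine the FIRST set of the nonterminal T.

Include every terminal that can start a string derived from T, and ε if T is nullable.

We compute FIRST(T) using the standard algorithm.
FIRST(P) = {*}
FIRST(Q) = {+, ε}
FIRST(R) = {*, +}
FIRST(S) = {*, +}
FIRST(T) = {*}
Therefore, FIRST(T) = {*}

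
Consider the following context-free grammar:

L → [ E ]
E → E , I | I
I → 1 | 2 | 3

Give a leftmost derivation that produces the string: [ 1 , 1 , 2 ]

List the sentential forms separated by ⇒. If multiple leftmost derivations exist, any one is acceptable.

L ⇒ [ E ] ⇒ [ E , I ] ⇒ [ E , I , I ] ⇒ [ I , I , I ] ⇒ [ 1 , I , I ] ⇒ [ 1 , 1 , I ] ⇒ [ 1 , 1 , 2 ]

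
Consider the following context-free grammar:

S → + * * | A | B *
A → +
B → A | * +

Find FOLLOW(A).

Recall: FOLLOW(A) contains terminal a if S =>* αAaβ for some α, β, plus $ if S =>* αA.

We compute FOLLOW(A) using the standard algorithm.
FOLLOW(S) starts with {$}.
FIRST(A) = {+}
FIRST(B) = {*, +}
FIRST(S) = {*, +}
FOLLOW(A) = {$, *}
FOLLOW(B) = {*}
FOLLOW(S) = {$}
Therefore, FOLLOW(A) = {$, *}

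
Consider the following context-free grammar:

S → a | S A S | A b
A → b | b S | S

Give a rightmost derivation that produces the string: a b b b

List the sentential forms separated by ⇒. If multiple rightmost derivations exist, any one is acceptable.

S ⇒ S A S ⇒ S A A b ⇒ S A b b ⇒ S b b b ⇒ a b b b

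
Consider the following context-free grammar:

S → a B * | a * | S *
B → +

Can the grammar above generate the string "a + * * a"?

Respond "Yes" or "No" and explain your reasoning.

No - no valid derivation exists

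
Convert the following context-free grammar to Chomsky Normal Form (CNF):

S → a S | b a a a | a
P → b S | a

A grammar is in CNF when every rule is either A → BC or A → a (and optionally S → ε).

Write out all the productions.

TA → a; TB → b; S → a; P → a; S → TA S; S → TB X0; X0 → TA X1; X1 → TA TA; P → TB S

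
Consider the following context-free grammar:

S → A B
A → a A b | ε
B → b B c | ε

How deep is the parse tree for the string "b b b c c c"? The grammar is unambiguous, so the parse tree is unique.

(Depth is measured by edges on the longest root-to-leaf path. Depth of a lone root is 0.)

5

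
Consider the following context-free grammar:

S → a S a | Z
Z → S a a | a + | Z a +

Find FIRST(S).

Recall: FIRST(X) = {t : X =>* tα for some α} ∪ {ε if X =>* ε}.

We compute FIRST(S) using the standard algorithm.
FIRST(S) = {a}
FIRST(Z) = {a}
Therefore, FIRST(S) = {a}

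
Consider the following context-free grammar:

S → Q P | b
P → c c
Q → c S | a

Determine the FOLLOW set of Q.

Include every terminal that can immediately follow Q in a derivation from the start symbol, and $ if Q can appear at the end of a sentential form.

We compute FOLLOW(Q) using the standard algorithm.
FOLLOW(S) starts with {$}.
FIRST(P) = {c}
FIRST(Q) = {a, c}
FIRST(S) = {a, b, c}
FOLLOW(P) = {$, c}
FOLLOW(Q) = {c}
FOLLOW(S) = {$, c}
Therefore, FOLLOW(Q) = {c}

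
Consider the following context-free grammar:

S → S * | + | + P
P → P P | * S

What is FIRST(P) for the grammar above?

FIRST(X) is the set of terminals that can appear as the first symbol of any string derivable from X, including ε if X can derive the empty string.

We compute FIRST(P) using the standard algorithm.
FIRST(P) = {*}
FIRST(S) = {+}
Therefore, FIRST(P) = {*}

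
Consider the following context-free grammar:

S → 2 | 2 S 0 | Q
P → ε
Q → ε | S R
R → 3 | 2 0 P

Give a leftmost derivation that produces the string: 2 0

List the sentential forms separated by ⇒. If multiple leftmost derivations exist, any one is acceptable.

S ⇒ 2 S 0 ⇒ 2 Q 0 ⇒ 2 0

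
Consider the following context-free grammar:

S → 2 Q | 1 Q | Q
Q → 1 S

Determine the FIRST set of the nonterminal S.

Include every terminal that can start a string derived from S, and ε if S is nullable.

We compute FIRST(S) using the standard algorithm.
FIRST(Q) = {1}
FIRST(S) = {1, 2}
Therefore, FIRST(S) = {1, 2}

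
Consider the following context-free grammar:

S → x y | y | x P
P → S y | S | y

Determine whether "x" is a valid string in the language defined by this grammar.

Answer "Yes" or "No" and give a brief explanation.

No - no valid derivation exists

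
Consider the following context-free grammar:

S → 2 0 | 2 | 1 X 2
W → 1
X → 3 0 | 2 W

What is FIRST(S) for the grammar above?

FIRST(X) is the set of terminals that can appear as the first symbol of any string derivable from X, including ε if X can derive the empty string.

We compute FIRST(S) using the standard algorithm.
FIRST(S) = {1, 2}
FIRST(W) = {1}
FIRST(X) = {2, 3}
Therefore, FIRST(S) = {1, 2}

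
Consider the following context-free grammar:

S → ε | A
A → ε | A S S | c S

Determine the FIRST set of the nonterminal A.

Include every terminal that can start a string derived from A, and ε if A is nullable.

We compute FIRST(A) using the standard algorithm.
FIRST(A) = {c, ε}
FIRST(S) = {c, ε}
Therefore, FIRST(A) = {c, ε}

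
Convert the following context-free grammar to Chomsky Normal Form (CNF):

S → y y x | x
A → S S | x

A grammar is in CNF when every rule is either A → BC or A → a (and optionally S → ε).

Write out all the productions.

TY → y; TX → x; S → x; A → x; S → TY X0; X0 → TY TX; A → S S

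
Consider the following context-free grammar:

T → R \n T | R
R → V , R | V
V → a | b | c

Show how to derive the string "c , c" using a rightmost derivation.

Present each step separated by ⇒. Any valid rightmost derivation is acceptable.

T ⇒ R ⇒ V , R ⇒ V , V ⇒ V , c ⇒ c , c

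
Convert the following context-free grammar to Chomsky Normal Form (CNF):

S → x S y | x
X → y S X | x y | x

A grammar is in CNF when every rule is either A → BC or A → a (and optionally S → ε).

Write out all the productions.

TX → x; TY → y; S → x; X → x; S → TX X0; X0 → S TY; X → TY X1; X1 → S X; X → TX TY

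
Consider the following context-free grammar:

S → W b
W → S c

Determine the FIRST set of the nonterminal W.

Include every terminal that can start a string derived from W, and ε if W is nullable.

We compute FIRST(W) using the standard algorithm.
FIRST(S) = {}
FIRST(W) = {}
Therefore, FIRST(W) = {}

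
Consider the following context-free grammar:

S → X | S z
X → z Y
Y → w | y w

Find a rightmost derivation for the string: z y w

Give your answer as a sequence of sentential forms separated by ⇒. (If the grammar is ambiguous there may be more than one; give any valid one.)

S ⇒ X ⇒ z Y ⇒ z y w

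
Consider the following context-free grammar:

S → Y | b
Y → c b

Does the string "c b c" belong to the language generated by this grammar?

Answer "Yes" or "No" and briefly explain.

No - no valid derivation exists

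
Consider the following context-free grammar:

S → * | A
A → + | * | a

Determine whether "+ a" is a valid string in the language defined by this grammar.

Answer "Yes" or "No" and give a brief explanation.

No - no valid derivation exists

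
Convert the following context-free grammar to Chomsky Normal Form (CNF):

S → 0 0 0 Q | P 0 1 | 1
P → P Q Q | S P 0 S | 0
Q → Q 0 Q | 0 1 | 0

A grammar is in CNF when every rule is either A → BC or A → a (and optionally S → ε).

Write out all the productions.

T0 → 0; T1 → 1; S → 1; P → 0; Q → 0; S → T0 X0; X0 → T0 X1; X1 → T0 Q; S → P X2; X2 → T0 T1; P → P X3; X3 → Q Q; P → S X4; X4 → P X5; X5 → T0 S; Q → Q X6; X6 → T0 Q; Q → T0 T1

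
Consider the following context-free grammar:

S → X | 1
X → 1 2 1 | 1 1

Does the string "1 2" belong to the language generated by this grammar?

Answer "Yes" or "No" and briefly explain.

No - no valid derivation exists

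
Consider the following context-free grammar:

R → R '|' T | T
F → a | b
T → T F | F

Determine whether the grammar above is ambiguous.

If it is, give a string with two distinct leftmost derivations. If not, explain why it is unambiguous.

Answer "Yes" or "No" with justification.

No - the grammar is unambiguous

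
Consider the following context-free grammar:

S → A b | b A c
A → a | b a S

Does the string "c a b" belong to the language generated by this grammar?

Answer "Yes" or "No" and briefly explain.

No - no valid derivation exists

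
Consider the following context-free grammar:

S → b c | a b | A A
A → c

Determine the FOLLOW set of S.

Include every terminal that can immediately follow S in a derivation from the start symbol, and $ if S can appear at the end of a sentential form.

We compute FOLLOW(S) using the standard algorithm.
FOLLOW(S) starts with {$}.
FIRST(A) = {c}
FIRST(S) = {a, b, c}
FOLLOW(A) = {$, c}
FOLLOW(S) = {$}
Therefore, FOLLOW(S) = {$}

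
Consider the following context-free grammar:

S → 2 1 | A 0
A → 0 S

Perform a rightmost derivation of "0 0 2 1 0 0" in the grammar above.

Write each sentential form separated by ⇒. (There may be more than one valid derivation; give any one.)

S ⇒ A 0 ⇒ 0 S 0 ⇒ 0 A 0 0 ⇒ 0 0 S 0 0 ⇒ 0 0 2 1 0 0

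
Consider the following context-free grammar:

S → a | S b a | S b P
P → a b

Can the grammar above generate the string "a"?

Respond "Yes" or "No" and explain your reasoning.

Yes - a valid derivation exists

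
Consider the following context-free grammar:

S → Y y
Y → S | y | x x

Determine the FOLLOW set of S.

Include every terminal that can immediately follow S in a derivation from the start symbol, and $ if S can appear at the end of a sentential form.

We compute FOLLOW(S) using the standard algorithm.
FOLLOW(S) starts with {$}.
FIRST(S) = {x, y}
FIRST(Y) = {x, y}
FOLLOW(S) = {$, y}
FOLLOW(Y) = {y}
Therefore, FOLLOW(S) = {$, y}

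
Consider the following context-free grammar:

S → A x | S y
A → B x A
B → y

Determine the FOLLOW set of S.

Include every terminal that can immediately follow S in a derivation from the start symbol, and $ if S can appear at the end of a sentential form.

We compute FOLLOW(S) using the standard algorithm.
FOLLOW(S) starts with {$}.
FIRST(A) = {y}
FIRST(B) = {y}
FIRST(S) = {y}
FOLLOW(A) = {x}
FOLLOW(B) = {x}
FOLLOW(S) = {$, y}
Therefore, FOLLOW(S) = {$, y}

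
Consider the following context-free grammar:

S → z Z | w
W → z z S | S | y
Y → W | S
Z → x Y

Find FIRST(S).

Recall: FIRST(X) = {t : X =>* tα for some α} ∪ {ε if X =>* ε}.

We compute FIRST(S) using the standard algorithm.
FIRST(S) = {w, z}
FIRST(W) = {w, y, z}
FIRST(Y) = {w, y, z}
FIRST(Z) = {x}
Therefore, FIRST(S) = {w, z}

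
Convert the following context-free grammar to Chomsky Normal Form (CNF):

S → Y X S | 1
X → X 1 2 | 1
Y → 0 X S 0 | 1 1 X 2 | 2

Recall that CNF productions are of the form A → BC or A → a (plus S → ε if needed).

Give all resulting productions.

S → 1; T1 → 1; T2 → 2; X → 1; T0 → 0; Y → 2; S → Y X0; X0 → X S; X → X X1; X1 → T1 T2; Y → T0 X2; X2 → X X3; X3 → S T0; Y → T1 X4; X4 → T1 X5; X5 → X T2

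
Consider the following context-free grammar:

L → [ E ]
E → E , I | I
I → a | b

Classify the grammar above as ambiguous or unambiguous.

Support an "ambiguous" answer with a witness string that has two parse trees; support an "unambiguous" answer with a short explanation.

Unambiguous - every string in the language has a unique parse tree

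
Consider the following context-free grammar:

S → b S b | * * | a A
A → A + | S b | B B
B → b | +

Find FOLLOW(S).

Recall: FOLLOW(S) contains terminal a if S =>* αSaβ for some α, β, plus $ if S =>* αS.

We compute FOLLOW(S) using the standard algorithm.
FOLLOW(S) starts with {$}.
FIRST(A) = {*, +, a, b}
FIRST(B) = {+, b}
FIRST(S) = {*, a, b}
FOLLOW(A) = {$, +, b}
FOLLOW(B) = {$, +, b}
FOLLOW(S) = {$, b}
Therefore, FOLLOW(S) = {$, b}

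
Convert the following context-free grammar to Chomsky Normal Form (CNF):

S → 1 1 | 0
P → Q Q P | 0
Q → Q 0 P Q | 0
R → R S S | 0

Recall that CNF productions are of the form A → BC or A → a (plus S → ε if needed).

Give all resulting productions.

T1 → 1; S → 0; P → 0; T0 → 0; Q → 0; R → 0; S → T1 T1; P → Q X0; X0 → Q P; Q → Q X1; X1 → T0 X2; X2 → P Q; R → R X3; X3 → S S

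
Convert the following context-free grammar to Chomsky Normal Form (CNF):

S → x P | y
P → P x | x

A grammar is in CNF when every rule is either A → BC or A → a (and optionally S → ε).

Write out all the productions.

TX → x; S → y; P → x; S → TX P; P → P TX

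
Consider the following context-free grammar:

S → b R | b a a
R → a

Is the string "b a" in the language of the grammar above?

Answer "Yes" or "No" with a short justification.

Yes - a valid derivation exists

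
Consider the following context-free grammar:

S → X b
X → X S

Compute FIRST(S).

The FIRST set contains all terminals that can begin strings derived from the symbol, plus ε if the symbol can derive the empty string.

We compute FIRST(S) using the standard algorithm.
FIRST(S) = {}
FIRST(X) = {}
Therefore, FIRST(S) = {}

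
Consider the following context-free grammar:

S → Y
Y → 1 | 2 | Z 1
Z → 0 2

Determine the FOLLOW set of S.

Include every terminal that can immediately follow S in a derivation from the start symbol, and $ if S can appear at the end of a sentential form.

We compute FOLLOW(S) using the standard algorithm.
FOLLOW(S) starts with {$}.
FIRST(S) = {0, 1, 2}
FIRST(Y) = {0, 1, 2}
FIRST(Z) = {0}
FOLLOW(S) = {$}
FOLLOW(Y) = {$}
FOLLOW(Z) = {1}
Therefore, FOLLOW(S) = {$}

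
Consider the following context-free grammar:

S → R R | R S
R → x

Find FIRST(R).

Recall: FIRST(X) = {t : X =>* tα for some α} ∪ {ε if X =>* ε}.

We compute FIRST(R) using the standard algorithm.
FIRST(R) = {x}
FIRST(S) = {x}
Therefore, FIRST(R) = {x}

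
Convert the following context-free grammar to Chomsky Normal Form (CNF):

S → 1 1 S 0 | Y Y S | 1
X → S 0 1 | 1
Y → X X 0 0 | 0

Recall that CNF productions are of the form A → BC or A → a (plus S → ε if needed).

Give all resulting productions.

T1 → 1; T0 → 0; S → 1; X → 1; Y → 0; S → T1 X0; X0 → T1 X1; X1 → S T0; S → Y X2; X2 → Y S; X → S X3; X3 → T0 T1; Y → X X4; X4 → X X5; X5 → T0 T0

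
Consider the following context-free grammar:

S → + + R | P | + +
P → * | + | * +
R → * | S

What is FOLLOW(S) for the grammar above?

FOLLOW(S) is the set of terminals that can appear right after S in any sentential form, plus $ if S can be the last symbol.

We compute FOLLOW(S) using the standard algorithm.
FOLLOW(S) starts with {$}.
FIRST(P) = {*, +}
FIRST(R) = {*, +}
FIRST(S) = {*, +}
FOLLOW(P) = {$}
FOLLOW(R) = {$}
FOLLOW(S) = {$}
Therefore, FOLLOW(S) = {$}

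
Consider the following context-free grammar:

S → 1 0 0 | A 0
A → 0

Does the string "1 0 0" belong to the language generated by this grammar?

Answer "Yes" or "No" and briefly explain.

Yes - a valid derivation exists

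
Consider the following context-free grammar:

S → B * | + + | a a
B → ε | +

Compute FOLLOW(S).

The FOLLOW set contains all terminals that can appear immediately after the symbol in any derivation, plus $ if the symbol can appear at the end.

We compute FOLLOW(S) using the standard algorithm.
FOLLOW(S) starts with {$}.
FIRST(B) = {+, ε}
FIRST(S) = {*, +, a}
FOLLOW(B) = {*}
FOLLOW(S) = {$}
Therefore, FOLLOW(S) = {$}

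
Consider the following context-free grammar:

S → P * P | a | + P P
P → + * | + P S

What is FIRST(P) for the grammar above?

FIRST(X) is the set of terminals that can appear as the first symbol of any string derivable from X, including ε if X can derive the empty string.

We compute FIRST(P) using the standard algorithm.
FIRST(P) = {+}
FIRST(S) = {+, a}
Therefore, FIRST(P) = {+}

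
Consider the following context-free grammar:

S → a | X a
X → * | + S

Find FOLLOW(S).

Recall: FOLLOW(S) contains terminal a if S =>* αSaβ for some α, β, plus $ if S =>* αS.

We compute FOLLOW(S) using the standard algorithm.
FOLLOW(S) starts with {$}.
FIRST(S) = {*, +, a}
FIRST(X) = {*, +}
FOLLOW(S) = {$, a}
FOLLOW(X) = {a}
Therefore, FOLLOW(S) = {$, a}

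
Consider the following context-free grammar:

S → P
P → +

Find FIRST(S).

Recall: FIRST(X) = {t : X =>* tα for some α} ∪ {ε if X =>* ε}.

We compute FIRST(S) using the standard algorithm.
FIRST(P) = {+}
FIRST(S) = {+}
Therefore, FIRST(S) = {+}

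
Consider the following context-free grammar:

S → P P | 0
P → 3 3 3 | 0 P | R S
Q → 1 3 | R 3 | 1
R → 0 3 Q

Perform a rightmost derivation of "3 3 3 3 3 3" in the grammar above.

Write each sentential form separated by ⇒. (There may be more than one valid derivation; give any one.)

S ⇒ P P ⇒ P 3 3 3 ⇒ 3 3 3 3 3 3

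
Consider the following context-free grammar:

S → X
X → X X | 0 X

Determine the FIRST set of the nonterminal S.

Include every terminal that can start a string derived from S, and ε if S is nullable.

We compute FIRST(S) using the standard algorithm.
FIRST(S) = {0}
FIRST(X) = {0}
Therefore, FIRST(S) = {0}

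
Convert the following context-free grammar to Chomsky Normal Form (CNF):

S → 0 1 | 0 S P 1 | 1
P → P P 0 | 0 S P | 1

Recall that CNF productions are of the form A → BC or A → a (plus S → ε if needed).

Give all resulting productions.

T0 → 0; T1 → 1; S → 1; P → 1; S → T0 T1; S → T0 X0; X0 → S X1; X1 → P T1; P → P X2; X2 → P T0; P → T0 X3; X3 → S P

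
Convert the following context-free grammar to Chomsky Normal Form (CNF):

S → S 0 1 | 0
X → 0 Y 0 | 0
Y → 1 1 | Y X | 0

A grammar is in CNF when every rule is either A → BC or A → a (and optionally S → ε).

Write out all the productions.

T0 → 0; T1 → 1; S → 0; X → 0; Y → 0; S → S X0; X0 → T0 T1; X → T0 X1; X1 → Y T0; Y → T1 T1; Y → Y X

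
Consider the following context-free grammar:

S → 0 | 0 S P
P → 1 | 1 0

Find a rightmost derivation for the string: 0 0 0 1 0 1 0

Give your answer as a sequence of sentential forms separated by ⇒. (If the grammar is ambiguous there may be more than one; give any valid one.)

S ⇒ 0 S P ⇒ 0 S 1 0 ⇒ 0 0 S P 1 0 ⇒ 0 0 S 1 0 1 0 ⇒ 0 0 0 1 0 1 0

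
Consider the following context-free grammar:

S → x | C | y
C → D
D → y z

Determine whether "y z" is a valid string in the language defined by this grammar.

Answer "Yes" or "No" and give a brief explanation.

Yes - a valid derivation exists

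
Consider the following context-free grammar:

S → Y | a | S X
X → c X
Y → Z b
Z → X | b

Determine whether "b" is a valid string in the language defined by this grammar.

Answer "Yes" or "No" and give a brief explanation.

No - no valid derivation exists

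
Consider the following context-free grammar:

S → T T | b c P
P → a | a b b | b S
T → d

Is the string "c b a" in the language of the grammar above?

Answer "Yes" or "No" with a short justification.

No - no valid derivation exists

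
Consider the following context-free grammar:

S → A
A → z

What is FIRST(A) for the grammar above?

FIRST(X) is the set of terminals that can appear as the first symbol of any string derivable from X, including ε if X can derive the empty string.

We compute FIRST(A) using the standard algorithm.
FIRST(A) = {z}
FIRST(S) = {z}
Therefore, FIRST(A) = {z}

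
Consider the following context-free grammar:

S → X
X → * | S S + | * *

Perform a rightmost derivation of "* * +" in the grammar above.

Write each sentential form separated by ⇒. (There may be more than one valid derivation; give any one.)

S ⇒ X ⇒ S S + ⇒ S X + ⇒ S * + ⇒ X * + ⇒ * * +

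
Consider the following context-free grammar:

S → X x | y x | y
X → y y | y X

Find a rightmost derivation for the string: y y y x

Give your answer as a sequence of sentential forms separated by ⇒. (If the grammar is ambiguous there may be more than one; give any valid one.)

S ⇒ X x ⇒ y X x ⇒ y y y x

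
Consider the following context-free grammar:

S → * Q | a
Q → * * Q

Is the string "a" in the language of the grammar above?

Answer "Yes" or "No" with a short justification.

Yes - a valid derivation exists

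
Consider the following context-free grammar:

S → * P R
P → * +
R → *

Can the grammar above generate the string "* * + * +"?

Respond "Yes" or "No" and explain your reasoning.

No - no valid derivation exists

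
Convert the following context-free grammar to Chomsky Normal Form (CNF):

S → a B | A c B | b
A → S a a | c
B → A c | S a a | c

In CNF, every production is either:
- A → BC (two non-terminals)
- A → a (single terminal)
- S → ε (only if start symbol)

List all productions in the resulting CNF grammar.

TA → a; TC → c; S → b; A → c; B → c; S → TA B; S → A X0; X0 → TC B; A → S X1; X1 → TA TA; B → A TC; B → S X2; X2 → TA TA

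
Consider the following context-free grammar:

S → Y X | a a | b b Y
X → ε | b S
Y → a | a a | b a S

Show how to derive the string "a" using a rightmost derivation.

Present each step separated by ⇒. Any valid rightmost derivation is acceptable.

S ⇒ Y X ⇒ Y ⇒ a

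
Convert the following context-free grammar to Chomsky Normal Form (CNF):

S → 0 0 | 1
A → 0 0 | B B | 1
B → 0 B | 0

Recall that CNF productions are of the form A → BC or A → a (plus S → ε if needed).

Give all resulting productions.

T0 → 0; S → 1; A → 1; B → 0; S → T0 T0; A → T0 T0; A → B B; B → T0 B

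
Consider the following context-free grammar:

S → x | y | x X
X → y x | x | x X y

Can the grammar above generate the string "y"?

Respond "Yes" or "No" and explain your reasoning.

Yes - a valid derivation exists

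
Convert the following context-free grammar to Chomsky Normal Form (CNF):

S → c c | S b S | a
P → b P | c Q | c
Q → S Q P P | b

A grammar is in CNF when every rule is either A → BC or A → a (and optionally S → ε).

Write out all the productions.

TC → c; TB → b; S → a; P → c; Q → b; S → TC TC; S → S X0; X0 → TB S; P → TB P; P → TC Q; Q → S X1; X1 → Q X2; X2 → P P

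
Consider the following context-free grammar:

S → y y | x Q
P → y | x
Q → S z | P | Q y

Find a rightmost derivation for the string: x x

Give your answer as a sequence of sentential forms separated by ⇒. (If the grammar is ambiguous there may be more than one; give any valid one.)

S ⇒ x Q ⇒ x P ⇒ x x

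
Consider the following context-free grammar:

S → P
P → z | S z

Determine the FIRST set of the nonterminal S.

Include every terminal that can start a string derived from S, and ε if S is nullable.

We compute FIRST(S) using the standard algorithm.
FIRST(P) = {z}
FIRST(S) = {z}
Therefore, FIRST(S) = {z}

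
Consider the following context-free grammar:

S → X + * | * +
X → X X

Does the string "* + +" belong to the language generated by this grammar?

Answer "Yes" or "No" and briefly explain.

No - no valid derivation exists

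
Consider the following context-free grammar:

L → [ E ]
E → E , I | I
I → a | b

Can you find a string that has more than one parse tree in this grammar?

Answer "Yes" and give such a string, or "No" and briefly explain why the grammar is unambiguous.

No - the grammar is unambiguous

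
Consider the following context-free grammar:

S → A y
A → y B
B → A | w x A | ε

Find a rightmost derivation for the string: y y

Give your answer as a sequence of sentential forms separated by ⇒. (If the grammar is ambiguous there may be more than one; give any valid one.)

S ⇒ A y ⇒ y B y ⇒ y y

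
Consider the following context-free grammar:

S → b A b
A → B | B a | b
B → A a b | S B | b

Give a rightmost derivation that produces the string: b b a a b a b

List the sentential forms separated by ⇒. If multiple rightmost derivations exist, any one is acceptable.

S ⇒ b A b ⇒ b B a b ⇒ b A a b a b ⇒ b B a a b a b ⇒ b b a a b a b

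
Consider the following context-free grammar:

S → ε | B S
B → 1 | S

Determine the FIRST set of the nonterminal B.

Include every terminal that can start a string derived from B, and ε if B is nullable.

We compute FIRST(B) using the standard algorithm.
FIRST(B) = {1, ε}
FIRST(S) = {1, ε}
Therefore, FIRST(B) = {1, ε}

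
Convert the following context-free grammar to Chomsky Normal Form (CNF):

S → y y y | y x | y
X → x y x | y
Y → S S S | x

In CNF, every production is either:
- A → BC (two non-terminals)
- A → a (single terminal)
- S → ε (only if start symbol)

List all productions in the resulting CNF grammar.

TY → y; TX → x; S → y; X → y; Y → x; S → TY X0; X0 → TY TY; S → TY TX; X → TX X1; X1 → TY TX; Y → S X2; X2 → S S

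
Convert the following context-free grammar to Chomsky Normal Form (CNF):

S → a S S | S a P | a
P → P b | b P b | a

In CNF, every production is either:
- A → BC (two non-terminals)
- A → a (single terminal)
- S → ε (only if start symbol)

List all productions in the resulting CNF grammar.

TA → a; S → a; TB → b; P → a; S → TA X0; X0 → S S; S → S X1; X1 → TA P; P → P TB; P → TB X2; X2 → P TB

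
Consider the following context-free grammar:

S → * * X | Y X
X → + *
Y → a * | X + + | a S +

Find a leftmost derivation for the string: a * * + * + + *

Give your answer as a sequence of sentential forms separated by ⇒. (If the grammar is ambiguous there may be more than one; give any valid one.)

S ⇒ Y X ⇒ a S + X ⇒ a * * X + X ⇒ a * * + * + X ⇒ a * * + * + + *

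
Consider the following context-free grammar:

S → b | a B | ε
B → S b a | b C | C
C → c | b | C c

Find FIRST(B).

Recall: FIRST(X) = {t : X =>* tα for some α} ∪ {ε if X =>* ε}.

We compute FIRST(B) using the standard algorithm.
FIRST(B) = {a, b, c}
FIRST(C) = {b, c}
FIRST(S) = {a, b, ε}
Therefore, FIRST(B) = {a, b, c}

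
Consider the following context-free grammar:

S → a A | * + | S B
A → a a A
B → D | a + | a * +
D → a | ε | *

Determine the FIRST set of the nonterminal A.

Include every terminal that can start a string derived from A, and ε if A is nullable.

We compute FIRST(A) using the standard algorithm.
FIRST(A) = {a}
FIRST(B) = {*, a, ε}
FIRST(D) = {*, a, ε}
FIRST(S) = {*, a}
Therefore, FIRST(A) = {a}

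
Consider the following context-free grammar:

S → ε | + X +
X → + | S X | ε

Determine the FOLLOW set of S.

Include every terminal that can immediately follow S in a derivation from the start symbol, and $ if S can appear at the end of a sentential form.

We compute FOLLOW(S) using the standard algorithm.
FOLLOW(S) starts with {$}.
FIRST(S) = {+, ε}
FIRST(X) = {+, ε}
FOLLOW(S) = {$, +}
FOLLOW(X) = {+}
Therefore, FOLLOW(S) = {$, +}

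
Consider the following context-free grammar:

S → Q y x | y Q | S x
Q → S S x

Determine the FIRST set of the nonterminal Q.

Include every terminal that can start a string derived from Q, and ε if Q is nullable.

We compute FIRST(Q) using the standard algorithm.
FIRST(Q) = {y}
FIRST(S) = {y}
Therefore, FIRST(Q) = {y}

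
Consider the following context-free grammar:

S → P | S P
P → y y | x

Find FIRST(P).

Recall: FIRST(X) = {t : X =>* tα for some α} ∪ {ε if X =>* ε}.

We compute FIRST(P) using the standard algorithm.
FIRST(P) = {x, y}
FIRST(S) = {x, y}
Therefore, FIRST(P) = {x, y}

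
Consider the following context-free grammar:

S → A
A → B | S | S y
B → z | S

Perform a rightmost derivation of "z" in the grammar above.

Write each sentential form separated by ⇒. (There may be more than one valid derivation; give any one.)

S ⇒ A ⇒ B ⇒ z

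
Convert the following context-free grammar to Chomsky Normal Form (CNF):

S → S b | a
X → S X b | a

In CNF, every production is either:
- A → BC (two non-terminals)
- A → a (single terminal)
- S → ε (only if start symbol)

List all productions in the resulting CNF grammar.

TB → b; S → a; X → a; S → S TB; X → S X0; X0 → X TB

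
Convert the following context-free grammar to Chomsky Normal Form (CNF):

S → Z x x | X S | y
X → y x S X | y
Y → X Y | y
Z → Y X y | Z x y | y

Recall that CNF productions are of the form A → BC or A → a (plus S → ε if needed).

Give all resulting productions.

TX → x; S → y; TY → y; X → y; Y → y; Z → y; S → Z X0; X0 → TX TX; S → X S; X → TY X1; X1 → TX X2; X2 → S X; Y → X Y; Z → Y X3; X3 → X TY; Z → Z X4; X4 → TX TY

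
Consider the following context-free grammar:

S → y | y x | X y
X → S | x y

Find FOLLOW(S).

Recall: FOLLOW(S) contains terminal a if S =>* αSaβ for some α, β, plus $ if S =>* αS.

We compute FOLLOW(S) using the standard algorithm.
FOLLOW(S) starts with {$}.
FIRST(S) = {x, y}
FIRST(X) = {x, y}
FOLLOW(S) = {$, y}
FOLLOW(X) = {y}
Therefore, FOLLOW(S) = {$, y}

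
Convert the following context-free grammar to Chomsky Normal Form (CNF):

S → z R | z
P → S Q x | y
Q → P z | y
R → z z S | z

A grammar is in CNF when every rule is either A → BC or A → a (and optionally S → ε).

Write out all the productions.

TZ → z; S → z; TX → x; P → y; Q → y; R → z; S → TZ R; P → S X0; X0 → Q TX; Q → P TZ; R → TZ X1; X1 → TZ S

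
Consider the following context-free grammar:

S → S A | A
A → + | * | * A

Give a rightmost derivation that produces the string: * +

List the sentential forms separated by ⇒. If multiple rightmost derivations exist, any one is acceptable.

S ⇒ A ⇒ * A ⇒ * +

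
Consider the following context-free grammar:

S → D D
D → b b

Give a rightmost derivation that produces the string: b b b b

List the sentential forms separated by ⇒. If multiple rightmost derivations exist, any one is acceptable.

S ⇒ D D ⇒ D b b ⇒ b b b b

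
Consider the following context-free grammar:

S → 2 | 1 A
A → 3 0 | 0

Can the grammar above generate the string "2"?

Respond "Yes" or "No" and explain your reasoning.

Yes - a valid derivation exists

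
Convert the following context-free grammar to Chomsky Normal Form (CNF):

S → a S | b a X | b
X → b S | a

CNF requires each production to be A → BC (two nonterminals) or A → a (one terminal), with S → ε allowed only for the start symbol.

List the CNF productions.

TA → a; TB → b; S → b; X → a; S → TA S; S → TB X0; X0 → TA X; X → TB S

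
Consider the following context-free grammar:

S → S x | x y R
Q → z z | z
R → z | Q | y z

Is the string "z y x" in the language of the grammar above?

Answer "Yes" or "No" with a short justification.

No - no valid derivation exists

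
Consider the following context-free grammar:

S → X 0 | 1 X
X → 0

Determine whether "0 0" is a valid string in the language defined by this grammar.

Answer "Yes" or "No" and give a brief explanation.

Yes - a valid derivation exists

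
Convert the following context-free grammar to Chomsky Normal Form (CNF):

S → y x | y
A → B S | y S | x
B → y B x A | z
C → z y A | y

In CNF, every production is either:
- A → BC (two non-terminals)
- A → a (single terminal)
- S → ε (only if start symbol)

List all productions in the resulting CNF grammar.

TY → y; TX → x; S → y; A → x; B → z; TZ → z; C → y; S → TY TX; A → B S; A → TY S; B → TY X0; X0 → B X1; X1 → TX A; C → TZ X2; X2 → TY A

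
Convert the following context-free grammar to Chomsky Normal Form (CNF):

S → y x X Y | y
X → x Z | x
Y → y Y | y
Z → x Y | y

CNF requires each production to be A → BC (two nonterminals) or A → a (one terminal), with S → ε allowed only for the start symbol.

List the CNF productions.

TY → y; TX → x; S → y; X → x; Y → y; Z → y; S → TY X0; X0 → TX X1; X1 → X Y; X → TX Z; Y → TY Y; Z → TX Y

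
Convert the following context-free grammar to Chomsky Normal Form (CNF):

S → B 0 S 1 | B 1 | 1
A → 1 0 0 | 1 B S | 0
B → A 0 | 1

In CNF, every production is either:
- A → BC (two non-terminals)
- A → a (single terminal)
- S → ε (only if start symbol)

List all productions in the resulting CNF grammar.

T0 → 0; T1 → 1; S → 1; A → 0; B → 1; S → B X0; X0 → T0 X1; X1 → S T1; S → B T1; A → T1 X2; X2 → T0 T0; A → T1 X3; X3 → B S; B → A T0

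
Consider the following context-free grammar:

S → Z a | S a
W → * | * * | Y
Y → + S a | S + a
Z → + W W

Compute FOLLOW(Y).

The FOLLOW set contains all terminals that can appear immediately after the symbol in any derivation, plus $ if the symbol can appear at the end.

We compute FOLLOW(Y) using the standard algorithm.
FOLLOW(S) starts with {$}.
FIRST(S) = {+}
FIRST(W) = {*, +}
FIRST(Y) = {+}
FIRST(Z) = {+}
FOLLOW(S) = {$, +, a}
FOLLOW(W) = {*, +, a}
FOLLOW(Y) = {*, +, a}
FOLLOW(Z) = {a}
Therefore, FOLLOW(Y) = {*, +, a}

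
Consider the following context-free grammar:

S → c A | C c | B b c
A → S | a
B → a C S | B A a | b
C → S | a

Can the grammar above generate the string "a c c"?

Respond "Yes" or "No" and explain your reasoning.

Yes - a valid derivation exists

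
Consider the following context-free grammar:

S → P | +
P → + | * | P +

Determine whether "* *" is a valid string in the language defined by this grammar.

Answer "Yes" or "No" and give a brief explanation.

No - no valid derivation exists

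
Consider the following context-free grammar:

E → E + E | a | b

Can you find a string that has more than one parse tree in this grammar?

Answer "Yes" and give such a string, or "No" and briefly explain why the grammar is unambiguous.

Yes - the string 'a + a + a + a + b' has two distinct parse trees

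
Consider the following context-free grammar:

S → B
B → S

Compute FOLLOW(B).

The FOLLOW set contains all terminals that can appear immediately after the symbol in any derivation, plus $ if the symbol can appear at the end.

We compute FOLLOW(B) using the standard algorithm.
FOLLOW(S) starts with {$}.
FIRST(B) = {}
FIRST(S) = {}
FOLLOW(B) = {$}
FOLLOW(S) = {$}
Therefore, FOLLOW(B) = {$}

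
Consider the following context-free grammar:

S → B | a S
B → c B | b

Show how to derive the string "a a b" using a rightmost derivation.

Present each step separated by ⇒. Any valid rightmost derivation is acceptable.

S ⇒ a S ⇒ a a S ⇒ a a B ⇒ a a b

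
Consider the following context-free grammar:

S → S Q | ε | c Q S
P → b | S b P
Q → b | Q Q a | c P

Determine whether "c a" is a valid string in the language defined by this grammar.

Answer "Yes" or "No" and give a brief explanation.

No - no valid derivation exists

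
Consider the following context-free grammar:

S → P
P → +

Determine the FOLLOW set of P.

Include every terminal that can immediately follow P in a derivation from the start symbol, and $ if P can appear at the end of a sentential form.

We compute FOLLOW(P) using the standard algorithm.
FOLLOW(S) starts with {$}.
FIRST(P) = {+}
FIRST(S) = {+}
FOLLOW(P) = {$}
FOLLOW(S) = {$}
Therefore, FOLLOW(P) = {$}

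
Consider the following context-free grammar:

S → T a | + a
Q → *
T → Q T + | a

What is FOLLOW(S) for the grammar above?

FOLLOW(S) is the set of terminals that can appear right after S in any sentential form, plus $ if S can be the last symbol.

We compute FOLLOW(S) using the standard algorithm.
FOLLOW(S) starts with {$}.
FIRST(Q) = {*}
FIRST(S) = {*, +, a}
FIRST(T) = {*, a}
FOLLOW(Q) = {*, a}
FOLLOW(S) = {$}
FOLLOW(T) = {+, a}
Therefore, FOLLOW(S) = {$}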